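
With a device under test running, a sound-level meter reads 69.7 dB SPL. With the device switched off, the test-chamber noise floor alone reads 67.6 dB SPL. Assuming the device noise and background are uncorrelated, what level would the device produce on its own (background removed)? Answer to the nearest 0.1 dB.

65.5 dB SPL

Subtract intensities: L_src = 10·log₁₀(10^(L_total/10) − 10^(L_bg/10)).
L_src = 10·log₁₀(10^(69.7/10) − 10^(67.6/10)) = 10·log₁₀(3578000) = 65.5 dB SPL.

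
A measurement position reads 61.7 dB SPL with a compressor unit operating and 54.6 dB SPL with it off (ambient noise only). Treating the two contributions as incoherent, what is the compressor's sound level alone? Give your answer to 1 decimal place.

Subtract intensities: L_src = 10·log₁₀(10^(L_total/10) − 10^(L_bg/10)).
L_src = 10·log₁₀(10^(61.7/10) − 10^(54.6/10)) = 10·log₁₀(1191000) = 60.8 dB SPL.

60.8 dB SPL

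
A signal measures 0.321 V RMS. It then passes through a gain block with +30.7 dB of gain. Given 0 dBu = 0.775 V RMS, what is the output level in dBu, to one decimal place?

Input level: 20·log₁₀(0.321/0.775) = -7.66 dBu.
Output: -7.66 + 30.7 = +23.0 dBu.

+23.0 dBu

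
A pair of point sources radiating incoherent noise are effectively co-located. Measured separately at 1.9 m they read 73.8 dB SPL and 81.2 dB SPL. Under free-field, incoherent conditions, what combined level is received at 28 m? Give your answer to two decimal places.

58.56 dB SPL

Combined at 1.9 m: 10·log₁₀(10^(73.8/10)+10^(81.2/10)) = 81.926 dB SPL.
Then apply −20·log₁₀(28/1.9) = -23.368 dB → 58.56 dB SPL.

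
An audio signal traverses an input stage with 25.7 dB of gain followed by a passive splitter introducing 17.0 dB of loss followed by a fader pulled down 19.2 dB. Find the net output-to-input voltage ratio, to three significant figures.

Net gain = 25.7 + (−17.0) + (−19.2) = -10.5 dB.
Voltage ratio = 10^(-10.5/20) = 0.299.

0.299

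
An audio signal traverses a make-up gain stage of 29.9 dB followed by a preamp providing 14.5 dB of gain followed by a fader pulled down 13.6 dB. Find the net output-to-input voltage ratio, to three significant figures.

34.7

Net gain = 29.9 + 14.5 + (−13.6) = 30.8 dB.
Voltage ratio = 10^(30.8/20) = 34.7.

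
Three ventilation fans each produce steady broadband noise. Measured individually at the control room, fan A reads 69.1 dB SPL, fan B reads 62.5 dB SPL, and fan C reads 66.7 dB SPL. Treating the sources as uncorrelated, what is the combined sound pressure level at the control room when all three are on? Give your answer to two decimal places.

Add the sources as powers (linear), then convert back to dB:
L_total = 10·log₁₀(10^(69.1/10) + 10^(62.5/10) + 10^(66.7/10)) = 10·log₁₀(14580000) = 71.64 dB SPL.

71.64 dB SPL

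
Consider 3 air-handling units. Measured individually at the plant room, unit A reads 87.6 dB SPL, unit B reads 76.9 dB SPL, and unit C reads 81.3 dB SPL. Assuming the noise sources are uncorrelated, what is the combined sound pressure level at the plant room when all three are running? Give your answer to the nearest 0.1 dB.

Uncorrelated sources add in intensity (power), not in dB.
L_total = 10·log₁₀(10^(87.6/10) + 10^(76.9/10) + 10^(81.3/10)) = 10·log₁₀(759300000) = 88.8 dB SPL.

88.8 dB SPL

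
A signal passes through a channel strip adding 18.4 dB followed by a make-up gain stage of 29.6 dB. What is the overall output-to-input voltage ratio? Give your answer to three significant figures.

251

Net gain = 18.4 + 29.6 = 48.0 dB.
Voltage ratio = 10^(48.0/20) = 251.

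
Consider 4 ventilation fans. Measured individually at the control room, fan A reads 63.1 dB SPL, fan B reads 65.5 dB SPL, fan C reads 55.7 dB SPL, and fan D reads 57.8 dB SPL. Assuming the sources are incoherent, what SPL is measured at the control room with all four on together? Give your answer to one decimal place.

Add the sources as powers (linear), then convert back to dB:
L_total = 10·log₁₀(10^(63.1/10) + 10^(65.5/10) + 10^(55.7/10) + 10^(57.8/10)) = 10·log₁₀(6564000) = 68.2 dB SPL.

68.2 dB SPL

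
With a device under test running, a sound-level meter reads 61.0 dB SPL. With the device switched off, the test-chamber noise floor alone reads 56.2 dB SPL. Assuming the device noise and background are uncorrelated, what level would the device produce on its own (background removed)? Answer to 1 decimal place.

59.3 dB SPL

Remove the background by subtracting linear intensities:
L_src = 10·log₁₀(10^(61.0/10) − 10^(56.2/10)) = 10·log₁₀(842100) = 59.3 dB SPL.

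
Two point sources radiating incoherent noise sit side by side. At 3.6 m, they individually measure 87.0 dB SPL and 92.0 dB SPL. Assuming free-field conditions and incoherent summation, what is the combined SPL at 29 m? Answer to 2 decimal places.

75.07 dB SPL

Combined at 3.6 m: 10·log₁₀(10^(87.0/10)+10^(92.0/10)) = 93.193 dB SPL.
Then apply −20·log₁₀(29/3.6) = -18.122 dB → 75.07 dB SPL.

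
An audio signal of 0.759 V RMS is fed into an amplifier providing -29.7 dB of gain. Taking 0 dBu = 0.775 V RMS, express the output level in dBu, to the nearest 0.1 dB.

Input level: 20·log₁₀(0.759/0.775) = -0.18 dBu.
Output: -0.18 − 29.7 = -29.9 dBu.

-29.9 dBu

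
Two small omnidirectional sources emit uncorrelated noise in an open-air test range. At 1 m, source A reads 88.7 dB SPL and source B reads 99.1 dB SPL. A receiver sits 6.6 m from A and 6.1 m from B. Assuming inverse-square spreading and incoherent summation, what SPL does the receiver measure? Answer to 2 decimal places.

At the listener: L_A = 88.7 − 20·log₁₀(6.6) = 72.309 dB; L_B = 99.1 − 20·log₁₀(6.1) = 83.393 dB.
Combined: 10·log₁₀(10^(72.309/10)+10^(83.393/10)) = 83.72 dB SPL.

83.72 dB SPL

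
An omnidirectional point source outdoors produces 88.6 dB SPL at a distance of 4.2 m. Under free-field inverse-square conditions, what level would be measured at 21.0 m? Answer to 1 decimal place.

Inverse-square spreading gives ΔL = −20·log₁₀(d₂/d₁).
ΔL = −20·log₁₀(21.0/4.2) = -13.98 dB, so L₂ = 88.6 + (-13.98) = 74.6 dB SPL.

74.6 dB SPL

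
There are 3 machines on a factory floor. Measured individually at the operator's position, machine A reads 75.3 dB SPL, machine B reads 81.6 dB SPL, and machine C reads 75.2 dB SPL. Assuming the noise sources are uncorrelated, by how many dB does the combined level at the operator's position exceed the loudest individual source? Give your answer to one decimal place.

Add the sources as powers (linear), then convert back to dB:
L_total = 10·log₁₀(10^(75.3/10) + 10^(81.6/10) + 10^(75.2/10)) = 83.25 dB SPL.
Excess over the loudest (81.6 dB): 83.25 − 81.6 = 1.7 dB.

1.7 dB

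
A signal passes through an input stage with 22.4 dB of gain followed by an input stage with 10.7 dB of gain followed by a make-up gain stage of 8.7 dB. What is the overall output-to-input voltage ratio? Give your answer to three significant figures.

Net gain = 22.4 + 10.7 + 8.7 = 41.8 dB.
Voltage ratio = 10^(41.8/20) = 123.

123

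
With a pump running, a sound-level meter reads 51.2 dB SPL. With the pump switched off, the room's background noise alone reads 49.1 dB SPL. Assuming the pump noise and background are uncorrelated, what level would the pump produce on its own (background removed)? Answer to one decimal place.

Subtract intensities: L_src = 10·log₁₀(10^(L_total/10) − 10^(L_bg/10)).
L_src = 10·log₁₀(10^(51.2/10) − 10^(49.1/10)) = 10·log₁₀(50540) = 47.0 dB SPL.

47.0 dB SPL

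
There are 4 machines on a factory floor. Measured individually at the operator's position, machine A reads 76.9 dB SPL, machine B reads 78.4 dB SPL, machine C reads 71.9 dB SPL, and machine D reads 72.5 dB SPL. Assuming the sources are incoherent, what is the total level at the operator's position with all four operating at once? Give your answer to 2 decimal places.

Add the sources as powers (linear), then convert back to dB:
L_total = 10·log₁₀(10^(76.9/10) + 10^(78.4/10) + 10^(71.9/10) + 10^(72.5/10)) = 10·log₁₀(151400000) = 81.80 dB SPL.

81.80 dB SPL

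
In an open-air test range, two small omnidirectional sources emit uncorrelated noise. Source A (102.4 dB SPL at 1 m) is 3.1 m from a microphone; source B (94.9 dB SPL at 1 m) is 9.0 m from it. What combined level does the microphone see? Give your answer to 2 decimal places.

At the listener: L_A = 102.4 − 20·log₁₀(3.1) = 92.573 dB; L_B = 94.9 − 20·log₁₀(9.0) = 75.815 dB.
Combined: 10·log₁₀(10^(92.573/10)+10^(75.815/10)) = 92.66 dB SPL.

92.66 dB SPL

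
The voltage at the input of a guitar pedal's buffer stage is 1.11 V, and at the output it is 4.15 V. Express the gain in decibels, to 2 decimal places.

Voltage ratio → dB uses the 20·log₁₀ form:
20·log₁₀(4.15/1.11) = 20·log₁₀(3.739) = 11.45 dB.

11.45 dB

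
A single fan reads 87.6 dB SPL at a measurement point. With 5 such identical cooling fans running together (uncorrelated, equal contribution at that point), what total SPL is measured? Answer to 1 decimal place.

5 equal incoherent sources raise the level by 10·log₁₀(5) = 6.99 dB.
L_total = 87.6 + 6.99 = 94.6 dB SPL.

94.6 dB SPL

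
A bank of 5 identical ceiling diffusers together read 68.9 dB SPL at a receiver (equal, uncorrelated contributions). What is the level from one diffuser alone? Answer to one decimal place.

61.9 dB SPL

5 equal incoherent sources add 10·log₁₀(5) = 6.99 dB over one source.
L_one = 68.9 − 6.99 = 61.9 dB SPL.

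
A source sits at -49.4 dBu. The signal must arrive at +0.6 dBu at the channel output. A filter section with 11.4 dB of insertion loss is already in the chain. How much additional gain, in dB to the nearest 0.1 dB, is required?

61.4 dB

The required make-up gain is the shortfall in the dB sum.
G = +0.6 − (-49.4) + 11.4 = 61.4 dB.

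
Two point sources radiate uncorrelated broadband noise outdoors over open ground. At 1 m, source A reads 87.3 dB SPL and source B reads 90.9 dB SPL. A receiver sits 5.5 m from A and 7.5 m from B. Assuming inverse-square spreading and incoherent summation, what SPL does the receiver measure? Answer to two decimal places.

At the listener: L_A = 87.3 − 20·log₁₀(5.5) = 72.493 dB; L_B = 90.9 − 20·log₁₀(7.5) = 73.399 dB.
Combined: 10·log₁₀(10^(72.493/10)+10^(73.399/10)) = 75.98 dB SPL.

75.98 dB SPL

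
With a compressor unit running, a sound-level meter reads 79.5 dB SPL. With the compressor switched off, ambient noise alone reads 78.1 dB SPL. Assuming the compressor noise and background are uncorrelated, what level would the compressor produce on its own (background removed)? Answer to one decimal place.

Subtract intensities: L_src = 10·log₁₀(10^(L_total/10) − 10^(L_bg/10)).
L_src = 10·log₁₀(10^(79.5/10) − 10^(78.1/10)) = 10·log₁₀(24560000) = 73.9 dB SPL.

73.9 dB SPL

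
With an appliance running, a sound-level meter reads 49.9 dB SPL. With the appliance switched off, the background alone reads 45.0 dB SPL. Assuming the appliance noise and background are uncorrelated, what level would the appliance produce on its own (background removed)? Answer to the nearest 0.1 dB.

48.2 dB SPL

Subtract intensities: L_src = 10·log₁₀(10^(L_total/10) − 10^(L_bg/10)).
L_src = 10·log₁₀(10^(49.9/10) − 10^(45.0/10)) = 10·log₁₀(66100) = 48.2 dB SPL.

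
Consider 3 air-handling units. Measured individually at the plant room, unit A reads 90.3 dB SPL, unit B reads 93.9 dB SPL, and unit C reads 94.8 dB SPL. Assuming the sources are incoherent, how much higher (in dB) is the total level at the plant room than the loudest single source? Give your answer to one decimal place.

3.4 dB

Incoherent sources sum as intensities:
L_total = 10·log₁₀(10^(90.3/10) + 10^(93.9/10) + 10^(94.8/10)) = 98.16 dB SPL.
Excess over the loudest (94.8 dB): 98.16 − 94.8 = 3.4 dB.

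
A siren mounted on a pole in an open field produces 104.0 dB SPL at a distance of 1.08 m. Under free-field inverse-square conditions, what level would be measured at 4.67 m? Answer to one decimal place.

91.3 dB SPL

Free-field point source: level drops by 20·log₁₀ of the distance ratio.
ΔL = −20·log₁₀(4.67/1.08) = -12.72 dB, so L₂ = 104.0 + (-12.72) = 91.3 dB SPL.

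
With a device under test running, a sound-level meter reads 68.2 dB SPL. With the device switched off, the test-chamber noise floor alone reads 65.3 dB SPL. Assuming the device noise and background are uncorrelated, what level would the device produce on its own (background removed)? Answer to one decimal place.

65.1 dB SPL

Subtract intensities: L_src = 10·log₁₀(10^(L_total/10) − 10^(L_bg/10)).
L_src = 10·log₁₀(10^(68.2/10) − 10^(65.3/10)) = 10·log₁₀(3218000) = 65.1 dB SPL.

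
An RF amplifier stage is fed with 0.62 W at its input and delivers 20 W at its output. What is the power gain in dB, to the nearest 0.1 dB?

Power is a power quantity, so gain = 10·log₁₀(P_out/P_in).
10·log₁₀(20/0.62) = 10·log₁₀(32.26) = 15.1 dB.

15.1 dB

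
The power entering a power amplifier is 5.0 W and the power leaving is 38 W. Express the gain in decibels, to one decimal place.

Power ratio → dB uses the 10·log₁₀ form:
10·log₁₀(38/5.0) = 10·log₁₀(7.600) = 8.8 dB.

8.8 dB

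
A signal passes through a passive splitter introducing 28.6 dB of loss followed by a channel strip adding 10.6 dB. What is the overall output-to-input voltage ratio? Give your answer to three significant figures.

0.126

Net gain = (−28.6) + 10.6 = -18.0 dB.
Voltage ratio = 10^(-18.0/20) = 0.126.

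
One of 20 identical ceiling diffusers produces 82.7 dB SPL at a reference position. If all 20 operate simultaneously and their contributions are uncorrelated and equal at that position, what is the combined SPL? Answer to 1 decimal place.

20 equal incoherent sources raise the level by 10·log₁₀(20) = 13.01 dB.
L_total = 82.7 + 13.01 = 95.7 dB SPL.

95.7 dB SPL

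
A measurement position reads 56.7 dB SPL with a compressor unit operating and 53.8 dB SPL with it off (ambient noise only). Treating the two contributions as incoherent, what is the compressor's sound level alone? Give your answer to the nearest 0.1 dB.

53.6 dB SPL

Remove the background by subtracting linear intensities:
L_src = 10·log₁₀(10^(56.7/10) − 10^(53.8/10)) = 10·log₁₀(227900) = 53.6 dB SPL.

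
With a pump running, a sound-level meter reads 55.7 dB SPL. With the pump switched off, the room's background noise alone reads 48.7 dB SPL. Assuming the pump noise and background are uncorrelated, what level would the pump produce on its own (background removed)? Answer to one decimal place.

54.7 dB SPL

Subtract intensities: L_src = 10·log₁₀(10^(L_total/10) − 10^(L_bg/10)).
L_src = 10·log₁₀(10^(55.7/10) − 10^(48.7/10)) = 10·log₁₀(297400) = 54.7 dB SPL.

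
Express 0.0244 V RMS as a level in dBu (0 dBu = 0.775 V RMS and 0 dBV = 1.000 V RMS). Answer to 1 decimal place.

-30.0 dBu

dBu = 20·log₁₀(V / 0.775 V).
20·log₁₀(0.0244/0.775) = -30.0 dBu.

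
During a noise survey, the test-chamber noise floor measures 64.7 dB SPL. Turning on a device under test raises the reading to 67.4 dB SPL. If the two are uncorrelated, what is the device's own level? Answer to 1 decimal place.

Remove the background by subtracting linear intensities:
L_src = 10·log₁₀(10^(67.4/10) − 10^(64.7/10)) = 10·log₁₀(2544000) = 64.1 dB SPL.

64.1 dB SPL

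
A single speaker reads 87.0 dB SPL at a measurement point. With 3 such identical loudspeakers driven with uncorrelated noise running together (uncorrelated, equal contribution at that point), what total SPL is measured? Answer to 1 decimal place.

91.8 dB SPL

3 equal incoherent sources raise the level by 10·log₁₀(3) = 4.77 dB.
L_total = 87.0 + 4.77 = 91.8 dB SPL.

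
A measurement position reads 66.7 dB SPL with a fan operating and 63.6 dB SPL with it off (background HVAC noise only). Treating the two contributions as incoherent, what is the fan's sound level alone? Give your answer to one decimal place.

Remove the background by subtracting linear intensities:
L_src = 10·log₁₀(10^(66.7/10) − 10^(63.6/10)) = 10·log₁₀(2386000) = 63.8 dB SPL.

63.8 dB SPL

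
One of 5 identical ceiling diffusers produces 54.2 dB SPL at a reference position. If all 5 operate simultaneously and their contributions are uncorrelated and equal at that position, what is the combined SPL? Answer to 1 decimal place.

5 equal incoherent sources raise the level by 10·log₁₀(5) = 6.99 dB.
L_total = 54.2 + 6.99 = 61.2 dB SPL.

61.2 dB SPL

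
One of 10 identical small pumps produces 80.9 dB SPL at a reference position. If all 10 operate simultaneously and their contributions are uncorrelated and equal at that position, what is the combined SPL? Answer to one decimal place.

90.9 dB SPL

10 equal incoherent sources raise the level by 10·log₁₀(10) = 10.00 dB.
L_total = 80.9 + 10.00 = 90.9 dB SPL.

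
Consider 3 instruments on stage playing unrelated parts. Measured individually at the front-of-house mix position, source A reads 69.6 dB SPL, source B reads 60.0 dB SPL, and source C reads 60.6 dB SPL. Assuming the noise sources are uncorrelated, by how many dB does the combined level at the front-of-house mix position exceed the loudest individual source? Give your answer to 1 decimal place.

Add the sources as powers (linear), then convert back to dB:
L_total = 10·log₁₀(10^(69.6/10) + 10^(60.0/10) + 10^(60.6/10)) = 70.52 dB SPL.
Excess over the loudest (69.6 dB): 70.52 − 69.6 = 0.9 dB.

0.9 dB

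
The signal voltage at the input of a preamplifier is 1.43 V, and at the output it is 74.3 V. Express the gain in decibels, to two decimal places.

34.31 dB

For a voltage ratio, dB = 20·log₁₀(V₂/V₁).
20·log₁₀(74.3/1.43) = 20·log₁₀(51.96) = 34.31 dB.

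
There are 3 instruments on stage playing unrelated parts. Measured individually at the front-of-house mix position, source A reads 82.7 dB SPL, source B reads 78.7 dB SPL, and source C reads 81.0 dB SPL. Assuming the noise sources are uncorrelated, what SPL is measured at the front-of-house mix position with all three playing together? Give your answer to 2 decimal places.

85.87 dB SPL

Incoherent sources sum as intensities:
L_total = 10·log₁₀(10^(82.7/10) + 10^(78.7/10) + 10^(81.0/10)) = 10·log₁₀(386200000) = 85.87 dB SPL.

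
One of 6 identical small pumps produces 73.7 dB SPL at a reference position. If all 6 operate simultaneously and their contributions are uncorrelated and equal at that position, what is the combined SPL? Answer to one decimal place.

81.5 dB SPL

6 equal incoherent sources raise the level by 10·log₁₀(6) = 7.78 dB.
L_total = 73.7 + 7.78 = 81.5 dB SPL.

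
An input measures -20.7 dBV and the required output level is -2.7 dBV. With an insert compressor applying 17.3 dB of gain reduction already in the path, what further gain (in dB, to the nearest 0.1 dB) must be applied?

35.3 dB

The required make-up gain is the shortfall in the dB sum.
G = -2.7 − (-20.7) + 17.3 = 35.3 dB.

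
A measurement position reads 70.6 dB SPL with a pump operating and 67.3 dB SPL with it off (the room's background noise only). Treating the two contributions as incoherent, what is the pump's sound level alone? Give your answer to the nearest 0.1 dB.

Background correction is a power subtraction:
L_src = 10·log₁₀(10^(70.6/10) − 10^(67.3/10)) = 10·log₁₀(6111000) = 67.9 dB SPL.

67.9 dB SPL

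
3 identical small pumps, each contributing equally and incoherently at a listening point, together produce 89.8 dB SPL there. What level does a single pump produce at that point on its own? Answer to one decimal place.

85.0 dB SPL

3 equal incoherent sources add 10·log₁₀(3) = 4.77 dB over one source.
L_one = 89.8 − 4.77 = 85.0 dB SPL.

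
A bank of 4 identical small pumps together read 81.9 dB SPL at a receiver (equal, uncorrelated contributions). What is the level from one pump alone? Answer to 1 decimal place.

75.9 dB SPL

4 equal incoherent sources add 10·log₁₀(4) = 6.02 dB over one source.
L_one = 81.9 − 6.02 = 75.9 dB SPL.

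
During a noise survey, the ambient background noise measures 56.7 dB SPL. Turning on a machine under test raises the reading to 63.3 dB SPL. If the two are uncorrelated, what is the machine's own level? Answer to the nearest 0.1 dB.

Subtract intensities: L_src = 10·log₁₀(10^(L_total/10) − 10^(L_bg/10)).
L_src = 10·log₁₀(10^(63.3/10) − 10^(56.7/10)) = 10·log₁₀(1670000) = 62.2 dB SPL.

62.2 dB SPL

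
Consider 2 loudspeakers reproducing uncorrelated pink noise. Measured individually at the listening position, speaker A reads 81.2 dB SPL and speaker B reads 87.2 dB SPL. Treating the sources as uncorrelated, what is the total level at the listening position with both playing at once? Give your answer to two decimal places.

Uncorrelated sources add in intensity (power), not in dB.
L_total = 10·log₁₀(10^(81.2/10) + 10^(87.2/10)) = 10·log₁₀(656600000) = 88.17 dB SPL.

88.17 dB SPL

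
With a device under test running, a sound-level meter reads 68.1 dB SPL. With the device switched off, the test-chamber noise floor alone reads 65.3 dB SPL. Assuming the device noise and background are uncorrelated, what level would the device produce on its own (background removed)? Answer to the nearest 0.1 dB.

64.9 dB SPL

Subtract intensities: L_src = 10·log₁₀(10^(L_total/10) − 10^(L_bg/10)).
L_src = 10·log₁₀(10^(68.1/10) − 10^(65.3/10)) = 10·log₁₀(3068000) = 64.9 dB SPL.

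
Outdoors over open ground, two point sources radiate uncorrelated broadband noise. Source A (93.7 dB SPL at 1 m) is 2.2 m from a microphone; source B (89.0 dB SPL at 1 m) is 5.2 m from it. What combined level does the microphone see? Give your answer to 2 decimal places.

87.11 dB SPL

At the listener: L_A = 93.7 − 20·log₁₀(2.2) = 86.852 dB; L_B = 89.0 − 20·log₁₀(5.2) = 74.680 dB.
Combined: 10·log₁₀(10^(86.852/10)+10^(74.680/10)) = 87.11 dB SPL.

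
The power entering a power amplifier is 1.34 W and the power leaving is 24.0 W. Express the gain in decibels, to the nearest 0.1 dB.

12.5 dB

Power is a power quantity, so gain = 10·log₁₀(P_out/P_in).
10·log₁₀(24.0/1.34) = 10·log₁₀(17.91) = 12.5 dB.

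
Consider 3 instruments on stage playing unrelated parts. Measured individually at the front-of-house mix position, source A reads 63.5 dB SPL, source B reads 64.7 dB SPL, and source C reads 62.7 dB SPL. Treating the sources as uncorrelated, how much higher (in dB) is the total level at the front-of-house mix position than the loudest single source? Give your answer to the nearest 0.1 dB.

3.8 dB

Add the sources as powers (linear), then convert back to dB:
L_total = 10·log₁₀(10^(63.5/10) + 10^(64.7/10) + 10^(62.7/10)) = 68.48 dB SPL.
Excess over the loudest (64.7 dB): 68.48 − 64.7 = 3.8 dB.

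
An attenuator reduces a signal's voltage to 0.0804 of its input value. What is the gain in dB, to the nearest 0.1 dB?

-21.9 dB

For a voltage ratio, dB = 20·log₁₀(V₂/V₁).
20·log₁₀(0.0804) = -21.9 dB.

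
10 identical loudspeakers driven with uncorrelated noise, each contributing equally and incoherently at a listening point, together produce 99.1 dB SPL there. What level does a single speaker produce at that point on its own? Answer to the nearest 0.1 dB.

10 equal incoherent sources add 10·log₁₀(10) = 10.00 dB over one source.
L_one = 99.1 − 10.00 = 89.1 dB SPL.

89.1 dB SPL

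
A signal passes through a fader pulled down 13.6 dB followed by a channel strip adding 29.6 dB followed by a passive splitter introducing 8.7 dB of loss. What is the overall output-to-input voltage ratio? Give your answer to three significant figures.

Net gain = (−13.6) + 29.6 + (−8.7) = 7.3 dB.
Voltage ratio = 10^(7.3/20) = 2.32.

2.32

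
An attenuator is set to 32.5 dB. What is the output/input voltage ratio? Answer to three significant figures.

0.0237

Voltage ratio = 10^(dB/20).
10^(-32.5/20) = 10^(-1.625) = 0.0237.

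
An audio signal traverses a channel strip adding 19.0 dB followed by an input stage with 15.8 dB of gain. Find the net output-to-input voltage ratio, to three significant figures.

55.0

Net gain = 19.0 + 15.8 = 34.8 dB.
Voltage ratio = 10^(34.8/20) = 55.0.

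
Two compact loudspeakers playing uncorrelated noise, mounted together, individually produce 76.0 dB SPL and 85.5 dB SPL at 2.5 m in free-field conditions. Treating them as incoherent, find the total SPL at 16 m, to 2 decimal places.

Combined at 2.5 m: 10·log₁₀(10^(76.0/10)+10^(85.5/10)) = 85.962 dB SPL.
Then apply −20·log₁₀(16/2.5) = -16.124 dB → 69.84 dB SPL.

69.84 dB SPL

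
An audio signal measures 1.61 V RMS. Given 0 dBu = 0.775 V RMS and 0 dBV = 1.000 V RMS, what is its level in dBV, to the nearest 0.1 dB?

dBV = 20·log₁₀(V / 1.000 V).
20·log₁₀(1.61/1.000) = +4.1 dBV.

+4.1 dBV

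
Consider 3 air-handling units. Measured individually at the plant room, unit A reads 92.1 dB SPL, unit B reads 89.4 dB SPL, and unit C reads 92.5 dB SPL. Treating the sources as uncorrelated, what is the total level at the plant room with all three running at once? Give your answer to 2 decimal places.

96.31 dB SPL

Incoherent sources sum as intensities:
L_total = 10·log₁₀(10^(92.1/10) + 10^(89.4/10) + 10^(92.5/10)) = 10·log₁₀(4271000000) = 96.31 dB SPL.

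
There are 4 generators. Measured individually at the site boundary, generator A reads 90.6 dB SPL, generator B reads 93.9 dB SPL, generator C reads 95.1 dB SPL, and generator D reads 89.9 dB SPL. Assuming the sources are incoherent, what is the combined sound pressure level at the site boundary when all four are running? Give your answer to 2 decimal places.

Incoherent sources sum as intensities:
L_total = 10·log₁₀(10^(90.6/10) + 10^(93.9/10) + 10^(95.1/10) + 10^(89.9/10)) = 10·log₁₀(7816000000) = 98.93 dB SPL.

98.93 dB SPL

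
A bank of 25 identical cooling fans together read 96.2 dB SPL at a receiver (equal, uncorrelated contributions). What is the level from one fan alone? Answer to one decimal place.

25 equal incoherent sources add 10·log₁₀(25) = 13.98 dB over one source.
L_one = 96.2 − 13.98 = 82.2 dB SPL.

82.2 dB SPL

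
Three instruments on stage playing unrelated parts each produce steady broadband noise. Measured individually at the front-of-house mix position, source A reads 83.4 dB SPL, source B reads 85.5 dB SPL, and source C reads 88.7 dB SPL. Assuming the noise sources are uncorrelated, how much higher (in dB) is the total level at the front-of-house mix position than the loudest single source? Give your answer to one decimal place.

2.5 dB

Uncorrelated sources add in intensity (power), not in dB.
L_total = 10·log₁₀(10^(83.4/10) + 10^(85.5/10) + 10^(88.7/10)) = 91.19 dB SPL.
Excess over the loudest (88.7 dB): 91.19 − 88.7 = 2.5 dB.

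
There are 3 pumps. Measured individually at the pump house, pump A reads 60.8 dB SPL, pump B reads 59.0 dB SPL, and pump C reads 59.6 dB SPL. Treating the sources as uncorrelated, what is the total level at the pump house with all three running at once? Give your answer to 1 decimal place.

64.6 dB SPL

Uncorrelated sources add in intensity (power), not in dB.
L_total = 10·log₁₀(10^(60.8/10) + 10^(59.0/10) + 10^(59.6/10)) = 10·log₁₀(2909000) = 64.6 dB SPL.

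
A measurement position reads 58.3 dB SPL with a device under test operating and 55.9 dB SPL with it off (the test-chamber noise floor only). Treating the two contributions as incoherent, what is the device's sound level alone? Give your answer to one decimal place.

Subtract intensities: L_src = 10·log₁₀(10^(L_total/10) − 10^(L_bg/10)).
L_src = 10·log₁₀(10^(58.3/10) − 10^(55.9/10)) = 10·log₁₀(287000) = 54.6 dB SPL.

54.6 dB SPL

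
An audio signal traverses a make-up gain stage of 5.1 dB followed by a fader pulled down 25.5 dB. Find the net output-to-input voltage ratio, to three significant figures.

0.0955

Net gain = 5.1 + (−25.5) = -20.4 dB.
Voltage ratio = 10^(-20.4/20) = 0.0955.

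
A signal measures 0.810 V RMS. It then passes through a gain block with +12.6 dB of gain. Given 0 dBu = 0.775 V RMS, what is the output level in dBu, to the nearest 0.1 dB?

+13.0 dBu

Input level: 20·log₁₀(0.810/0.775) = 0.38 dBu.
Output: 0.38 + 12.6 = +13.0 dBu.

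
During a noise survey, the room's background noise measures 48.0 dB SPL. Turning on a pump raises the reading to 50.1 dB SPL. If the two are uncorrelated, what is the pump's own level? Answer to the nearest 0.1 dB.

45.9 dB SPL

Background correction is a power subtraction:
L_src = 10·log₁₀(10^(50.1/10) − 10^(48.0/10)) = 10·log₁₀(39230) = 45.9 dB SPL.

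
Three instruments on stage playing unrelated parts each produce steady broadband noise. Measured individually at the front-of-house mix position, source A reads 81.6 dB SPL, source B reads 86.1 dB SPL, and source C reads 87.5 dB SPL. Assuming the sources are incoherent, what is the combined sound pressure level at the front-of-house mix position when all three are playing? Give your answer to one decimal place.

90.5 dB SPL

Add the sources as powers (linear), then convert back to dB:
L_total = 10·log₁₀(10^(81.6/10) + 10^(86.1/10) + 10^(87.5/10)) = 10·log₁₀(1114000000) = 90.5 dB SPL.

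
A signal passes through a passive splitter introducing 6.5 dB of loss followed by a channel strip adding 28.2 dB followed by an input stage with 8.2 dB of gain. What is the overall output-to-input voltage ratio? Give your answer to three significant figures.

Net gain = (−6.5) + 28.2 + 8.2 = 29.9 dB.
Voltage ratio = 10^(29.9/20) = 31.3.

31.3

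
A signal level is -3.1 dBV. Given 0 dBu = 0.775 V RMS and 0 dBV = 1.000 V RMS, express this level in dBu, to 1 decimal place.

-0.9 dBu

The offset between the scales is 20·log₁₀(0.775/1.000) = −2.214 dB.
So dBu = -3.1 + 2.214 = -0.9 dBu.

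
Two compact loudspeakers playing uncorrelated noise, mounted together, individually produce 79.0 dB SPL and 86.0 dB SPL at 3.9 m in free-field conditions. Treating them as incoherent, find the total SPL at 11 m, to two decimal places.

Combined at 3.9 m: 10·log₁₀(10^(79.0/10)+10^(86.0/10)) = 86.790 dB SPL.
Then apply −20·log₁₀(11/3.9) = -9.007 dB → 77.78 dB SPL.

77.78 dB SPL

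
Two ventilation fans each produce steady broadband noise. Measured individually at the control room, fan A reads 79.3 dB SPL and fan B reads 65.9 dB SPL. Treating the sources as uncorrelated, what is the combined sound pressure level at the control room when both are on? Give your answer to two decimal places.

Uncorrelated sources add in intensity (power), not in dB.
L_total = 10·log₁₀(10^(79.3/10) + 10^(65.9/10)) = 10·log₁₀(89000000) = 79.49 dB SPL.

79.49 dB SPL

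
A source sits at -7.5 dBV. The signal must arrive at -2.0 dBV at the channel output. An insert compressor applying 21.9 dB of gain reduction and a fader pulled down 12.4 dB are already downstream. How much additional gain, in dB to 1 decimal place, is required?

The required make-up gain is the shortfall in the dB sum.
G = -2.0 − (-7.5) + 21.9 + 12.4 = 39.8 dB.

39.8 dB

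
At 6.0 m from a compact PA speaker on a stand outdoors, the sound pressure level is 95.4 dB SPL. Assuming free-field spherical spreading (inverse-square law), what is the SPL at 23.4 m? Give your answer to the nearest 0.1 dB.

83.6 dB SPL

For a point source in a free field, ΔL = −20·log₁₀(d₂/d₁).
ΔL = −20·log₁₀(23.4/6.0) = -11.82 dB, so L₂ = 95.4 + (-11.82) = 83.6 dB SPL.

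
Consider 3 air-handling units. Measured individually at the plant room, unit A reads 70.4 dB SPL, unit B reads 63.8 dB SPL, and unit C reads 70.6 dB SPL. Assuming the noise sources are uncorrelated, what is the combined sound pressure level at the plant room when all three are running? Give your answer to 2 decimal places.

73.95 dB SPL

Add the sources as powers (linear), then convert back to dB:
L_total = 10·log₁₀(10^(70.4/10) + 10^(63.8/10) + 10^(70.6/10)) = 10·log₁₀(24850000) = 73.95 dB SPL.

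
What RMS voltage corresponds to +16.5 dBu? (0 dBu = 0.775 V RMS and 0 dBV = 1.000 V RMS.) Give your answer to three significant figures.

5.18 V

V = 0.775 V × 10^(+16.5/20).
= 0.775 × 6.683 = 5.18 V.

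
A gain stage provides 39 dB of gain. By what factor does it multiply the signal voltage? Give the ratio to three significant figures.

Voltage ratio = 10^(dB/20).
10^(39/20) = 10^(1.950) = 89.1.

89.1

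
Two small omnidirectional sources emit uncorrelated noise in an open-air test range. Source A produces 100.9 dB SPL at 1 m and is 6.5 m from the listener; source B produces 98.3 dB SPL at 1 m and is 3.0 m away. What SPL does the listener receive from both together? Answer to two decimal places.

At the listener: L_A = 100.9 − 20·log₁₀(6.5) = 84.642 dB; L_B = 98.3 − 20·log₁₀(3.0) = 88.758 dB.
Combined: 10·log₁₀(10^(84.642/10)+10^(88.758/10)) = 90.18 dB SPL.

90.18 dB SPL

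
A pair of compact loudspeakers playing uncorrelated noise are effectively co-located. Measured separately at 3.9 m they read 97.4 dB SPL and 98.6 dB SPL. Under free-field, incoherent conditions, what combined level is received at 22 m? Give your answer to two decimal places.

Combined at 3.9 m: 10·log₁₀(10^(97.4/10)+10^(98.6/10)) = 101.052 dB SPL.
Then apply −20·log₁₀(22/3.9) = -15.027 dB → 86.02 dB SPL.

86.02 dB SPL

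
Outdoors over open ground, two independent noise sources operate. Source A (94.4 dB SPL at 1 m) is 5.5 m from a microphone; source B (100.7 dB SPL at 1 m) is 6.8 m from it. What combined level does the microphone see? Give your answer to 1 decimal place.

At the listener: L_A = 94.4 − 20·log₁₀(5.5) = 79.59 dB; L_B = 100.7 − 20·log₁₀(6.8) = 84.05 dB.
Combined: 10·log₁₀(10^(79.59/10)+10^(84.05/10)) = 85.4 dB SPL.

85.4 dB SPL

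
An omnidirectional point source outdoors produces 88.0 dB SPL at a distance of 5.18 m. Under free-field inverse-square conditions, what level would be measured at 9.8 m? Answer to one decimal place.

For a point source in a free field, ΔL = −20·log₁₀(d₂/d₁).
ΔL = −20·log₁₀(9.8/5.18) = -5.54 dB, so L₂ = 88.0 + (-5.54) = 82.5 dB SPL.

82.5 dB SPL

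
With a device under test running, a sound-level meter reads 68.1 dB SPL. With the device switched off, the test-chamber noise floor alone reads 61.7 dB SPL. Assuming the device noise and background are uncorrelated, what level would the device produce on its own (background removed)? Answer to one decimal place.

67.0 dB SPL

Remove the background by subtracting linear intensities:
L_src = 10·log₁₀(10^(68.1/10) − 10^(61.7/10)) = 10·log₁₀(4977000) = 67.0 dB SPL.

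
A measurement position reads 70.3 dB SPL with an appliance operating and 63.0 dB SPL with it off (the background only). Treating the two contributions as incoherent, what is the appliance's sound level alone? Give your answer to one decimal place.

Remove the background by subtracting linear intensities:
L_src = 10·log₁₀(10^(70.3/10) − 10^(63.0/10)) = 10·log₁₀(8720000) = 69.4 dB SPL.

69.4 dB SPL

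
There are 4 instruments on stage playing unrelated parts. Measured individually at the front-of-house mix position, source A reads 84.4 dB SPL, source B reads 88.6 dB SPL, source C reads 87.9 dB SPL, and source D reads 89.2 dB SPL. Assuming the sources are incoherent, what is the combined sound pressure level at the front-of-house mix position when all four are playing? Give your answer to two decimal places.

93.89 dB SPL

Uncorrelated sources add in intensity (power), not in dB.
L_total = 10·log₁₀(10^(84.4/10) + 10^(88.6/10) + 10^(87.9/10) + 10^(89.2/10)) = 10·log₁₀(2448000000) = 93.89 dB SPL.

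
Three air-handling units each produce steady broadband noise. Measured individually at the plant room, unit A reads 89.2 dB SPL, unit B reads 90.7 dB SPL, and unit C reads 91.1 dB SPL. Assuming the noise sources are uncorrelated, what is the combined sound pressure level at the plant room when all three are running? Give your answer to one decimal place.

95.2 dB SPL

Incoherent sources sum as intensities:
L_total = 10·log₁₀(10^(89.2/10) + 10^(90.7/10) + 10^(91.1/10)) = 10·log₁₀(3295000000) = 95.2 dB SPL.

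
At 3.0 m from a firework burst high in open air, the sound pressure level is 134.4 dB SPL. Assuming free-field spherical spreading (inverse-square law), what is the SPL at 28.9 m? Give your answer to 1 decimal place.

Free-field point source: level drops by 20·log₁₀ of the distance ratio.
ΔL = −20·log₁₀(28.9/3.0) = -19.68 dB, so L₂ = 134.4 + (-19.68) = 114.7 dB SPL.

114.7 dB SPL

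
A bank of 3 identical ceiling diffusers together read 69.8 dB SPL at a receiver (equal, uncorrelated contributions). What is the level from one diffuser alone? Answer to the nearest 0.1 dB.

3 equal incoherent sources add 10·log₁₀(3) = 4.77 dB over one source.
L_one = 69.8 − 4.77 = 65.0 dB SPL.

65.0 dB SPL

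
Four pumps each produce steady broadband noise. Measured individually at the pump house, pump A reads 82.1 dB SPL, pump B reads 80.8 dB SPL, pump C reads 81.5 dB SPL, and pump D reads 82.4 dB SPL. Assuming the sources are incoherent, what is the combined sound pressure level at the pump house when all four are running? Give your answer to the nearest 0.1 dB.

Incoherent sources sum as intensities:
L_total = 10·log₁₀(10^(82.1/10) + 10^(80.8/10) + 10^(81.5/10) + 10^(82.4/10)) = 10·log₁₀(597400000) = 87.8 dB SPL.

87.8 dB SPL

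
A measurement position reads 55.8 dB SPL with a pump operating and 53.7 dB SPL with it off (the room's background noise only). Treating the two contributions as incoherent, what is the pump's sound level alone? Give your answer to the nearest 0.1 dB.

Background correction is a power subtraction:
L_src = 10·log₁₀(10^(55.8/10) − 10^(53.7/10)) = 10·log₁₀(145800) = 51.6 dB SPL.

51.6 dB SPL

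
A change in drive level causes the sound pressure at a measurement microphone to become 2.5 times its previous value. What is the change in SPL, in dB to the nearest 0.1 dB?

Sound pressure is an amplitude quantity: ΔL = 20·log₁₀(p₂/p₁).
20·log₁₀(2.5) = 8.0 dB.

8.0 dB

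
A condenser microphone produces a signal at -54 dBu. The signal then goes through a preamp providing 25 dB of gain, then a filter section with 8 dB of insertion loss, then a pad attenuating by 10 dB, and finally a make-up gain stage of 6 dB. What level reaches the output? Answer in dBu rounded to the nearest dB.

In dB, series stages simply add:
-54 + 25 − 8 − 10 + 6 = -41 dBu.

-41 dBu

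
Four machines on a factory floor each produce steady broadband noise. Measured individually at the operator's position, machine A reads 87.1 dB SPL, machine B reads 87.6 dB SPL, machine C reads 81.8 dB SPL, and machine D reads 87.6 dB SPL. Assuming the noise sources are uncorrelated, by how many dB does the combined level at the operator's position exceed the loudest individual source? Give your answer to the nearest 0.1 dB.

Uncorrelated sources add in intensity (power), not in dB.
L_total = 10·log₁₀(10^(87.1/10) + 10^(87.6/10) + 10^(81.8/10) + 10^(87.6/10)) = 92.59 dB SPL.
Excess over the loudest (87.6 dB): 92.59 − 87.6 = 5.0 dB.

5.0 dB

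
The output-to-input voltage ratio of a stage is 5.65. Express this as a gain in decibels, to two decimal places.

For a voltage ratio, dB = 20·log₁₀(V₂/V₁).
20·log₁₀(5.65) = 15.04 dB.

15.04 dB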